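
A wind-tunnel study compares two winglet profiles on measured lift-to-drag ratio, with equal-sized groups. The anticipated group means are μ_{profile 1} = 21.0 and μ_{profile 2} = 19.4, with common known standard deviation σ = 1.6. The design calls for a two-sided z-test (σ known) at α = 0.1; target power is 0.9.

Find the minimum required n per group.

Standardized effect: d = |μ_{profile 1} − μ_{profile 2}| / σ = |21.0 − 19.4| / 1.6 = 1.0000
Set Φ(δ − 1.645) = 0.9; then δ − 1.645 = Φ⁻¹(0.9) = 1.282, giving δ = 2.926.
(For δ > 0 the lower-tail rejection region contributes negligibly to power, so the one-term inversion is standard.)
δ = d·√(n/2) ⇒ n = 2(δ/d)² = 2 × (2.926 / 1.0000)² = 17.13.
Round up to the next whole unit.

n = 18 per group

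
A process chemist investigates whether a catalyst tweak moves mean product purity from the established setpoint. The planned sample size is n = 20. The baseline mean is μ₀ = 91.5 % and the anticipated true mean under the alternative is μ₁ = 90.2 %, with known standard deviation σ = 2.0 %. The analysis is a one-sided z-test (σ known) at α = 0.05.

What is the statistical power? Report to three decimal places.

Standardized effect: d = |μ₁ − μ₀| / σ = |90.2 − 91.5| / 2.0 = 0.6500
Noncentrality parameter: δ = d·√n = 0.6500 × √20 = 2.9069
One-sided α = 0.05 → critical value z_{0.05} = 1.645.
Power = P(Z > 1.645 − δ) = Φ(1.262) = 0.8965.

Power ≈ 0.897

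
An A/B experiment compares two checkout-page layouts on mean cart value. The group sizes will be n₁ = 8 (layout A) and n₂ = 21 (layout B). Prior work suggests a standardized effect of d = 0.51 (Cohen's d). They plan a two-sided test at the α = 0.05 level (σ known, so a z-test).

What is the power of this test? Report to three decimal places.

Power ≈ 0.233

Noncentrality parameter: δ = d / √(1/n₁ + 1/n₂) = 0.51 / √(1/8 + 1/21) = 1.2275
Two-sided α = 0.05 → critical value z_{0.025} = 1.960.
Power = Φ(δ − 1.960) + Φ(−δ − 1.960) = Φ(-0.732) + Φ(-3.187) = 0.2319 + 0.0007 = 0.2327.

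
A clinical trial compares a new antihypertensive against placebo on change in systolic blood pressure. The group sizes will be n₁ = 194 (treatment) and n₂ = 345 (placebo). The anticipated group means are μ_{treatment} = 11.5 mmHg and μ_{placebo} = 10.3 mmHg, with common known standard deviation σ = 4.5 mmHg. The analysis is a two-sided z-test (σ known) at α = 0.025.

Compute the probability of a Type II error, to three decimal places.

β ≈ 0.233

Standardized effect: d = |μ_{treatment} − μ_{placebo}| / σ = |11.5 − 10.3| / 4.5 = 0.2667
Noncentrality parameter: δ = d / √(1/n₁ + 1/n₂) = 0.2667 / √(1/194 + 1/345) = 2.9716
Critical value for a two-sided test at α = 0.025: z_{α/2} = 2.241.
Power = Φ(δ − 2.241) + Φ(−δ − 2.241) = Φ(0.730) + Φ(-5.213) = 0.7674 + 0.0000 = 0.7674.
Type II error: β = 1 − power = 1 − 0.7674 = 0.2326.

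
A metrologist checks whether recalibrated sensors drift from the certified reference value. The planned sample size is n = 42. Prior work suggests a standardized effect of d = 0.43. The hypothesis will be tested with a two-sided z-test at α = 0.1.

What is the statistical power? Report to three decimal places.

Noncentrality parameter: δ = d·√n = 0.43 × √42 = 2.7867
Critical value for a two-sided test at α = 0.1: z_{α/2} = 1.645.
Power = Φ(δ − 1.645) + Φ(−δ − 1.645) = Φ(1.142) + Φ(-4.432) = 0.8732 + 0.0000 = 0.8732.

Power ≈ 0.873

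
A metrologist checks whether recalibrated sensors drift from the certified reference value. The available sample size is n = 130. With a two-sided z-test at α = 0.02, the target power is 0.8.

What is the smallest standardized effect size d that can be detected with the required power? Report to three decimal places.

Required noncentrality: δ = z_{0.01} + z_{0.20} = 2.326 + 0.842 = 3.168.
(Lower-tail contribution to power is negligible for δ > 0.)
δ = d·√n ⇒ d = δ/√n = 3.168/√130 = 0.2778.

d ≈ 0.278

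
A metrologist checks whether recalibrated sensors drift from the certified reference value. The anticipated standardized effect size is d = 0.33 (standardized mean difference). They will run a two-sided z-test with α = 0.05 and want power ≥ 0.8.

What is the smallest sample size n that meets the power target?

n = 73

Set Φ(δ − 1.960) = 0.8; then δ − 1.960 = Φ⁻¹(0.8) = 0.842, giving δ = 2.802.
(The Φ(−δ − z_{α/2}) term is vanishingly small for δ > 0 and is dropped in the standard sample-size formula.)
δ = d·√n ⇒ n = (δ/d)² = (2.802 / 0.33)² = 72.07.
Rounding up, n = 73.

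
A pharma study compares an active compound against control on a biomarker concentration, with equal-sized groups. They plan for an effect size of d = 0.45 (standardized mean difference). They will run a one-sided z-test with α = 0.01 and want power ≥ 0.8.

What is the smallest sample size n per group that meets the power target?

For power 0.8 need Φ(δ − z_{0.01}) = 0.8, so δ = z_{0.01} + z_{0.20} = 2.326 + 0.842 = 3.168.
δ = d·√(n/2) ⇒ n = 2(δ/d)² = 2 × (3.168 / 0.45)² = 99.12.
Round up to the next whole unit.

n = 100 per group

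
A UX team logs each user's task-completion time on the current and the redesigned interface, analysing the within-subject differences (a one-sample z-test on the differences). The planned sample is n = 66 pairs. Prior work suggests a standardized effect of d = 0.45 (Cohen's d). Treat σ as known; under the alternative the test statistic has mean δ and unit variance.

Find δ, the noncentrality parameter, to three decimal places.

δ ≈ 3.656

δ = d·√n = 0.45 × √66 = 3.6558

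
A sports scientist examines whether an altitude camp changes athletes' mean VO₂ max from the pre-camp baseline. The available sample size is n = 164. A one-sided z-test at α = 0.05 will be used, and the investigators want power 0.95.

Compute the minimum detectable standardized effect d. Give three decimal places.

Required noncentrality: δ = z_{0.05} + z_{0.05} = 1.645 + 1.645 = 3.290.
δ = d·√n ⇒ d = δ/√n = 3.290/√164 = 0.2569.

d ≈ 0.257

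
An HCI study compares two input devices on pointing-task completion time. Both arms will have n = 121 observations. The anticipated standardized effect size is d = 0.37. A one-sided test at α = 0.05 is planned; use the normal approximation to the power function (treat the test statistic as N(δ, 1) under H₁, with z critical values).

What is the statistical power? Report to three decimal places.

Noncentrality parameter: δ = d·√(n/2) = 0.37 × √(121/2) = 2.8779
One-sided α = 0.05 → critical value z_{0.05} = 1.645.
Power = P(Z > 1.645 − δ) = Φ(1.233) = 0.8912.

Power ≈ 0.891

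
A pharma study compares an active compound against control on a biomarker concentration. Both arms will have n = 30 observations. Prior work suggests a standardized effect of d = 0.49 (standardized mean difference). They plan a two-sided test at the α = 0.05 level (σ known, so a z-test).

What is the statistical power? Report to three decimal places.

Power ≈ 0.475

Noncentrality parameter: δ = d·√(n/2) = 0.49 × √(30/2) = 1.8978
Two-sided α = 0.05 → critical value z_{0.025} = 1.960.
Power = Φ(δ − 1.960) + Φ(−δ − 1.960) = Φ(-0.062) + Φ(-3.858) = 0.4752 + 0.0001 = 0.4753.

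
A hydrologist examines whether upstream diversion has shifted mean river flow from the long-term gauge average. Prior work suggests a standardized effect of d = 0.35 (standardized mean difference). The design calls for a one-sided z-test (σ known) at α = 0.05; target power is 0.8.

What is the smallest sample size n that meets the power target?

Set Φ(δ − 1.645) = 0.8; then δ − 1.645 = Φ⁻¹(0.8) = 0.842, giving δ = 2.486.
δ = d·√n ⇒ n = (δ/d)² = (2.486 / 0.35)² = 50.47.
Rounding up, n = 51.

n = 51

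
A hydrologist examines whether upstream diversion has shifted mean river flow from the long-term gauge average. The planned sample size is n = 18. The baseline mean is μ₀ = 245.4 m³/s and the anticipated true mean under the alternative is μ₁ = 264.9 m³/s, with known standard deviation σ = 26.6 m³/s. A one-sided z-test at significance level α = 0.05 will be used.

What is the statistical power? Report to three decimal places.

Standardized effect: d = |μ₁ − μ₀| / σ = |264.9 − 245.4| / 26.6 = 0.7331
Noncentrality parameter: δ = d·√n = 0.7331 × √18 = 3.1102
One-sided α = 0.05 → critical value z_{0.05} = 1.645.
Power = Φ(δ − 1.645) = Φ(1.465) = 0.9286.

Power ≈ 0.929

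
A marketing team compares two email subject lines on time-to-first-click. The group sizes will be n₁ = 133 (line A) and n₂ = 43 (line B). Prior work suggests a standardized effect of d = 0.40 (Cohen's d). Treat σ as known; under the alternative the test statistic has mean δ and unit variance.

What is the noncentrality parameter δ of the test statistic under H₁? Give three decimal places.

δ = d / √(1/n₁ + 1/n₂) = 0.40 / √(1/133 + 1/43) = 2.2802

δ ≈ 2.280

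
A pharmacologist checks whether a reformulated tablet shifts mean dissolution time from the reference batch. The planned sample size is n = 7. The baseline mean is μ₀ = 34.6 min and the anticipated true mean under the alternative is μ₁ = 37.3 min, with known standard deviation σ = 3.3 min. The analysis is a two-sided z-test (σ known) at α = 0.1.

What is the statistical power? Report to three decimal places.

Power ≈ 0.698

Standardized effect: d = |μ₁ − μ₀| / σ = |37.3 − 34.6| / 3.3 = 0.8182
Noncentrality parameter: δ = d·√n = 0.8182 × √7 = 2.1647
Critical value for a two-sided test at α = 0.1: z_{α/2} = 1.645.
Power = Φ(δ − 1.645) + Φ(−δ − 1.645) = Φ(0.520) + Φ(-3.810) = 0.6984 + 0.0001 = 0.6985.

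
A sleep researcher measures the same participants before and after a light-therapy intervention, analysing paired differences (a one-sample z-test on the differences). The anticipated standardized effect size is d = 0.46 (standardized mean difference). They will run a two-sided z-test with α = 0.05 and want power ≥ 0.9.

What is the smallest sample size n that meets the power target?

n = 50

Set Φ(δ − 1.960) = 0.9; then δ − 1.960 = Φ⁻¹(0.9) = 1.282, giving δ = 3.242.
(The Φ(−δ − z_{α/2}) term is vanishingly small for δ > 0 and is dropped in the standard sample-size formula.)
δ = d·√n ⇒ n = (δ/d)² = (3.242 / 0.46)² = 49.66.
Rounding up, n = 50.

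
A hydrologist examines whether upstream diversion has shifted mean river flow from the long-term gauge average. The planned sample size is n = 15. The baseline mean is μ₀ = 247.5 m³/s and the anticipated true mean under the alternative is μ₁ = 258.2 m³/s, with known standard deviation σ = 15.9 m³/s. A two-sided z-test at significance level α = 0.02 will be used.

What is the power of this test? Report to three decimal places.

Standardized effect: d = |μ₁ − μ₀| / σ = |258.2 − 247.5| / 15.9 = 0.6730
Noncentrality parameter: λ = d·√n = 0.6730 × √15 = 2.6063
Critical value for a two-sided test at α = 0.02: z_{α/2} = 2.326.
Power = Φ(λ − 2.326) + Φ(−λ − 2.326) = Φ(0.280) + Φ(-4.933) = 0.6103 + 0.0000 = 0.6103.

Power ≈ 0.610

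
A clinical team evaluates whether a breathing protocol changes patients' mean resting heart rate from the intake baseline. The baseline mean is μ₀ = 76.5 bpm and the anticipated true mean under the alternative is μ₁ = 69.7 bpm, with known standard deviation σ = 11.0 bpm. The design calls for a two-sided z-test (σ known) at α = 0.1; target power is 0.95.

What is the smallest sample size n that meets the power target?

Standardized effect: d = |μ₁ − μ₀| / σ = |69.7 − 76.5| / 11.0 = 0.6182
Set Φ(δ − 1.645) = 0.95; then δ − 1.645 = Φ⁻¹(0.95) = 1.645, giving δ = 3.290.
(For δ > 0 the lower-tail rejection region contributes negligibly to power, so the one-term inversion is standard.)
δ = d·√n ⇒ n = (δ/d)² = (3.290 / 0.6182)² = 28.32.
Rounding up, n = 29.

n = 29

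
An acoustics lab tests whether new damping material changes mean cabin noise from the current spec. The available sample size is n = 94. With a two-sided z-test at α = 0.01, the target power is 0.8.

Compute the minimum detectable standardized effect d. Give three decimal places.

Required noncentrality: δ = z_{0.005} + z_{0.20} = 2.576 + 0.842 = 3.417.
(The second rejection-region term Φ(−δ − z_{α/2}) is negligible and dropped.)
δ = d·√n ⇒ d = δ/√n = 3.417/√94 = 0.3525.

d ≈ 0.352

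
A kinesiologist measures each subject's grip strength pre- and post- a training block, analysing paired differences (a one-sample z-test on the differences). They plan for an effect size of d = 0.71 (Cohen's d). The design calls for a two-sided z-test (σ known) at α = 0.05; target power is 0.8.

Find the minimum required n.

n = 16

Set Φ(δ − 1.960) = 0.8; then δ − 1.960 = Φ⁻¹(0.8) = 0.842, giving δ = 2.802.
(Ignoring the negligible lower-tail rejection probability gives the usual closed-form inversion.)
δ = d·√n ⇒ n = (δ/d)² = (2.802 / 0.71)² = 15.57.
Rounding up, n = 16.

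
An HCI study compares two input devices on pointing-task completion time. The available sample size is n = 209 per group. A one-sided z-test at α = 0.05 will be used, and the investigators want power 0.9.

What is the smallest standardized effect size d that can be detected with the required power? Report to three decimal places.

d ≈ 0.286

Need Φ(δ − 1.645) = 0.9, so δ = 1.645 + 1.282 = 2.926.
δ = d·√(n/2) ⇒ d = δ/√(n/2) = 2.926/√(209/2) = 0.2863.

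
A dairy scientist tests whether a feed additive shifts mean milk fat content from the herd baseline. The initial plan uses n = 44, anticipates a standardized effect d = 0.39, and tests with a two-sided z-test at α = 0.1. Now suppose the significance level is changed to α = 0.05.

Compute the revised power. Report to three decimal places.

Power ≈ 0.735

δ = d·√n = 0.39 × √44 = 2.5870 (unchanged). New critical value: z_{0.025} = 1.960.
Revised power = Φ(δ − 1.960) + Φ(−δ − 1.960) = Φ(0.627) + Φ(-4.547) = 0.7347 + 0.0000 = 0.7347.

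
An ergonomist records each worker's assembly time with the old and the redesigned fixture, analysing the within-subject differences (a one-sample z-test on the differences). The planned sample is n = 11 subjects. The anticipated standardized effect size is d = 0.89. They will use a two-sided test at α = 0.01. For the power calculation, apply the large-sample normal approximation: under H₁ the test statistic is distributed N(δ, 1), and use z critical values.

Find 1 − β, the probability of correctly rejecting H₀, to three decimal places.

Power ≈ 0.647

Noncentrality parameter: λ = d·√n = 0.89 × √11 = 2.9518
Critical value for a two-sided test at α = 0.01: z_{α/2} = 2.576.
Power = Φ(λ − 2.576) + Φ(−λ − 2.576) = Φ(0.376) + Φ(-5.528) = 0.6465 + 0.0000 = 0.6465.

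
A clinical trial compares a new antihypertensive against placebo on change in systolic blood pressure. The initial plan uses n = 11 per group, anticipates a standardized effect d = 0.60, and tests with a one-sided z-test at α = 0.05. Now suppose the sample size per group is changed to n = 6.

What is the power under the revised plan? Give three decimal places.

Power ≈ 0.272

With n = 6 per group: δ = d·√(n/2) = 0.60 × √(6/2) = 1.0392. Critical value z_{0.05} = 1.645.
Revised power = P(Z > 1.645 − δ) = Φ(-0.606) = 0.2724.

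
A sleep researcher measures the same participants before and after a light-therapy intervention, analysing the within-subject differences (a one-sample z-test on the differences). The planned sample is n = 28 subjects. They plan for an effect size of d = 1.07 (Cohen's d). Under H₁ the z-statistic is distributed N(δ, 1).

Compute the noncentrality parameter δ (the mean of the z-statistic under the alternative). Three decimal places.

δ ≈ 5.662

The noncentrality parameter scales effect size by the design's sample-size factor: δ = d·√n = 1.07 × √28 = 5.6619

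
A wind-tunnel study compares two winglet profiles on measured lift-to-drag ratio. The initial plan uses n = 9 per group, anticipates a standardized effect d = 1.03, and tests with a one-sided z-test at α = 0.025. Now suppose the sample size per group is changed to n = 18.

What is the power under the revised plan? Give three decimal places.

Power ≈ 0.871

With n = 18 per group: δ = d·√(n/2) = 1.03 × √(18/2) = 3.0900. Critical value z_{0.025} = 1.960.
Revised power = Φ(δ − 1.960) = Φ(1.130) = 0.8708.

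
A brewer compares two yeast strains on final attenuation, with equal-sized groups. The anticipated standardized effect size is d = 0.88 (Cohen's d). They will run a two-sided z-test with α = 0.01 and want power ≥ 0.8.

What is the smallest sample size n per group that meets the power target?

n = 31 per group

For power 0.8 need Φ(δ − z_{0.005}) = 0.8, so δ = z_{0.005} + z_{0.20} = 2.576 + 0.842 = 3.417.
(The Φ(−δ − z_{α/2}) term is vanishingly small for δ > 0 and is dropped in the standard sample-size formula.)
δ = d·√(n/2) ⇒ n = 2(δ/d)² = 2 × (3.417 / 0.88)² = 30.16.
Round up to the next whole unit.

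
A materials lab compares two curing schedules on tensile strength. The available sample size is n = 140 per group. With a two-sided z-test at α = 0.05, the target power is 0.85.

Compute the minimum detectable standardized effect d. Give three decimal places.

d ≈ 0.358

Need Φ(δ − 1.960) = 0.85, so δ = 1.960 + 1.036 = 2.996.
(The second rejection-region term Φ(−δ − z_{α/2}) is negligible and dropped.)
δ = d·√(n/2) ⇒ d = δ/√(n/2) = 2.996/√(140/2) = 0.3581.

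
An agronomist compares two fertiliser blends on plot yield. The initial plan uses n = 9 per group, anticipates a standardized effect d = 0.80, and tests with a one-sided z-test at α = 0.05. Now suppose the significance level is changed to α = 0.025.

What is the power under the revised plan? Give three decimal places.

δ = d·√(n/2) = 0.80 × √(9/2) = 1.6971 (unchanged). New critical value: z_{0.025} = 1.960.
Revised power = Φ(δ − 1.960) = Φ(-0.263) = 0.3963.

Power ≈ 0.396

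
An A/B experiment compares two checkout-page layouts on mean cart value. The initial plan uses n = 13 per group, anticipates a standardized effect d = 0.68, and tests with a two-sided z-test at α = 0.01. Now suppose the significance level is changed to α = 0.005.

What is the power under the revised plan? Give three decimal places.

Power ≈ 0.142

δ = d·√(n/2) = 0.68 × √(13/2) = 1.7337 (unchanged). New critical value: z_{0.0025} = 2.807.
Revised power = Φ(δ − 2.807) + Φ(−δ − 2.807) = Φ(-1.073) + Φ(-4.541) = 0.1416 + 0.0000 = 0.1416.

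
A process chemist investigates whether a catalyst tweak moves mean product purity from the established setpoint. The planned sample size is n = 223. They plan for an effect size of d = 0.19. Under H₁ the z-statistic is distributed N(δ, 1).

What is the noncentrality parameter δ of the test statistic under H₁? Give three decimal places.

The noncentrality parameter scales effect size by the design's sample-size factor: δ = d·√n = 0.19 × √223 = 2.8373

δ ≈ 2.837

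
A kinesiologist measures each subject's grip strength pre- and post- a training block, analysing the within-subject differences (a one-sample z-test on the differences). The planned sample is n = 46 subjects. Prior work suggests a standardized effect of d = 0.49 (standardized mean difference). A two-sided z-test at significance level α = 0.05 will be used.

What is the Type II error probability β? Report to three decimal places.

Noncentrality parameter: δ = d·√n = 0.49 × √46 = 3.3233
Two-sided α = 0.05 → critical value z_{0.025} = 1.960.
Power = Φ(δ − 1.960) + Φ(−δ − 1.960) = Φ(1.363) + Φ(-5.283) = 0.9136 + 0.0000 = 0.9136.
Type II error: β = 1 − power = 1 − 0.9136 = 0.0864.

β ≈ 0.086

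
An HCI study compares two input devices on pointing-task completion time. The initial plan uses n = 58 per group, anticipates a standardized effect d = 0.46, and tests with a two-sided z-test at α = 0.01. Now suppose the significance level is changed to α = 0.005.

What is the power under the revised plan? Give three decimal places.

δ = d·√(n/2) = 0.46 × √(58/2) = 2.4772 (unchanged). New critical value: z_{0.0025} = 2.807.
Revised power = Φ(δ − 2.807) + Φ(−δ − 2.807) = Φ(-0.330) + Φ(-5.284) = 0.3708 + 0.0000 = 0.3708.

Power ≈ 0.371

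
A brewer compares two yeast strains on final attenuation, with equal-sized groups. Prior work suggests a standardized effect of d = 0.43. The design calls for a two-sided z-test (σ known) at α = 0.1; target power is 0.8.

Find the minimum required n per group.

For power 0.8 need Φ(δ − z_{0.05}) = 0.8, so δ = z_{0.05} + z_{0.20} = 1.645 + 0.842 = 2.486.
(For δ > 0 the lower-tail rejection region contributes negligibly to power, so the one-term inversion is standard.)
δ = d·√(n/2) ⇒ n = 2(δ/d)² = 2 × (2.486 / 0.43)² = 66.87.
Round up to the next whole unit.

n = 67 per group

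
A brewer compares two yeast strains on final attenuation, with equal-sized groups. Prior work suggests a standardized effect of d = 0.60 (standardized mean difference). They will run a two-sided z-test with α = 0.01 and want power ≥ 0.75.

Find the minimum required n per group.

n = 59 per group

For power 0.75 need Φ(δ − z_{0.005}) = 0.75, so δ = z_{0.005} + z_{0.25} = 2.576 + 0.674 = 3.250.
(Ignoring the negligible lower-tail rejection probability gives the usual closed-form inversion.)
δ = d·√(n/2) ⇒ n = 2(δ/d)² = 2 × (3.250 / 0.60)² = 58.69.
Rounding up, n = 59 per group.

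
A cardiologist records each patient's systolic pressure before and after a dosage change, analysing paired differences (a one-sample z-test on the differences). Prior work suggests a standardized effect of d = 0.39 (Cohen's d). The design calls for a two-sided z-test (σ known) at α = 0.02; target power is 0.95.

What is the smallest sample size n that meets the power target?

For power 0.95 need Φ(δ − z_{0.01}) = 0.95, so δ = z_{0.01} + z_{0.05} = 2.326 + 1.645 = 3.971.
(Ignoring the negligible lower-tail rejection probability gives the usual closed-form inversion.)
δ = d·√n ⇒ n = (δ/d)² = (3.971 / 0.39)² = 103.68.
Rounding up, n = 104.

n = 104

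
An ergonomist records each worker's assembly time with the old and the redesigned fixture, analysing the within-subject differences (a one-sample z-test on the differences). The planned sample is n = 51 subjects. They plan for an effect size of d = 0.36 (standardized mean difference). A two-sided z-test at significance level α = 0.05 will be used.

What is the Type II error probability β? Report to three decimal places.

Noncentrality parameter: δ = d·√n = 0.36 × √51 = 2.5709
Two-sided α = 0.05 → critical value z_{0.025} = 1.960.
Power = Φ(δ − 1.960) + Φ(−δ − 1.960) = Φ(0.611) + Φ(-4.531) = 0.7294 + 0.0000 = 0.7294.
Type II error: β = 1 − power = 1 − 0.7294 = 0.2706.

β ≈ 0.271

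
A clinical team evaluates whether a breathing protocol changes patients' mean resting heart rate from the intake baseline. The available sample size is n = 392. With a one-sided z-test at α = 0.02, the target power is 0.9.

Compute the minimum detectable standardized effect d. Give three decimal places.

Required noncentrality: δ = z_{0.02} + z_{0.10} = 2.054 + 1.282 = 3.335.
δ = d·√n ⇒ d = δ/√n = 3.335/√392 = 0.1685.

d ≈ 0.168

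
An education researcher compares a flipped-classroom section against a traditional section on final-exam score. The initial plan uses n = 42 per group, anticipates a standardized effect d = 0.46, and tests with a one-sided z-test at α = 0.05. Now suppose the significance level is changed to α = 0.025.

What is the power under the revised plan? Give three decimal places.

δ = d·√(n/2) = 0.46 × √(42/2) = 2.1080 (unchanged). New critical value: z_{0.025} = 1.960.
Revised power = P(Z > 1.960 − δ) = Φ(0.148) = 0.5588.

Power ≈ 0.559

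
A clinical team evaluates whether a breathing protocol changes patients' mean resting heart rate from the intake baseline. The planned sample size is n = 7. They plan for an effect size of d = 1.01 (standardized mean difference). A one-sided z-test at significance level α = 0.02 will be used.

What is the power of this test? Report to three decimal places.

Power ≈ 0.732

Noncentrality parameter: δ = d·√n = 1.01 × √7 = 2.6722
Critical value for a one-sided test at α = 0.02: z_α = 2.054.
Power = Φ(δ − 2.054) = Φ(0.618) = 0.7319.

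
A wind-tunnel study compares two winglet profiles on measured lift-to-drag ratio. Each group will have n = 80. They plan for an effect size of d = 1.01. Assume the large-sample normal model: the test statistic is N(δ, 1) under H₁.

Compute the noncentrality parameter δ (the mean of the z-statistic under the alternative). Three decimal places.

δ = d·√(n/2) = 1.01 × √(80/2) = 6.3878

δ ≈ 6.388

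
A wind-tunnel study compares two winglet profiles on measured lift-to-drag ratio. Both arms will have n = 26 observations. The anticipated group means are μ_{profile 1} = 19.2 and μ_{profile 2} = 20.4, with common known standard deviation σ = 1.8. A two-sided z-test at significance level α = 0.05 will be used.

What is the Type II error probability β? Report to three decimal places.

Standardized effect: d = |μ_{profile 1} − μ_{profile 2}| / σ = |19.2 − 20.4| / 1.8 = 0.6667
Noncentrality parameter: δ = d·√(n/2) = 0.6667 × √(26/2) = 2.4037
Two-sided α = 0.05 → critical value z_{0.025} = 1.960.
Power = Φ(δ − 1.960) + Φ(−δ − 1.960) = Φ(0.444) + Φ(-4.364) = 0.6714 + 0.0000 = 0.6714.
Type II error: β = 1 − power = 1 − 0.6714 = 0.3286.

β ≈ 0.329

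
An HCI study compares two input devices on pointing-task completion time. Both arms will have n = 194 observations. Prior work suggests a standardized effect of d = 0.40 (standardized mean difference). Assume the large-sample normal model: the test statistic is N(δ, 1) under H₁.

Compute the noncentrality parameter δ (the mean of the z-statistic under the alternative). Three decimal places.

δ = d·√(n/2) = 0.40 × √(194/2) = 3.9395

δ ≈ 3.940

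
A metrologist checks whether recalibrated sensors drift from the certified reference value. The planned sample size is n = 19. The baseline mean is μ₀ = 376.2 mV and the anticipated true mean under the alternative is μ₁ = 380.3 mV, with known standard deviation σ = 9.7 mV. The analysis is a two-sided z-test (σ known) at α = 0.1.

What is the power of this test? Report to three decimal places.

Standardized effect: d = |μ₁ − μ₀| / σ = |380.3 − 376.2| / 9.7 = 0.4227
Noncentrality parameter: δ = d·√n = 0.4227 × √19 = 1.8424
Two-sided α = 0.1 → critical value z_{0.05} = 1.645.
Power = Φ(δ − 1.645) + Φ(−δ − 1.645) = Φ(0.198) + Φ(-3.487) = 0.5783 + 0.0002 = 0.5786.

Power ≈ 0.579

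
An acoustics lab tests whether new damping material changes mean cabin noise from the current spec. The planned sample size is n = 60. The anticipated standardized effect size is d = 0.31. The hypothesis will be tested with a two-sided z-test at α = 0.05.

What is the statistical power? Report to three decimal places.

Noncentrality parameter: δ = d·√n = 0.31 × √60 = 2.4012
Critical value for a two-sided test at α = 0.05: z_{α/2} = 1.960.
Power = Φ(δ − 1.960) + Φ(−δ − 1.960) = Φ(0.441) + Φ(-4.361) = 0.6705 + 0.0000 = 0.6705.

Power ≈ 0.671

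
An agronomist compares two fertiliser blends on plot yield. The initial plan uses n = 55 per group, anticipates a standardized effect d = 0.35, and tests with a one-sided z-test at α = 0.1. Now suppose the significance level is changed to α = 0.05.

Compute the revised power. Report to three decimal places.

δ = d·√(n/2) = 0.35 × √(55/2) = 1.8354 (unchanged). New critical value: z_{0.05} = 1.645.
Revised power = Φ(δ − 1.645) = Φ(0.191) = 0.5756.

Power ≈ 0.576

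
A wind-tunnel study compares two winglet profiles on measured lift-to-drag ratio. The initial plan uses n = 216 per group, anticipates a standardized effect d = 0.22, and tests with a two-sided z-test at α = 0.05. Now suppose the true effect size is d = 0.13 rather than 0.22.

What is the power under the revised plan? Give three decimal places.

Power ≈ 0.272

With d = 0.13: δ = d·√(n/2) = 0.13 × √(216/2) = 1.3510. Critical value z_{0.025} = 1.960.
Revised power = Φ(δ − 1.960) + Φ(−δ − 1.960) = Φ(-0.609) + Φ(-3.311) = 0.2713 + 0.0005 = 0.2717.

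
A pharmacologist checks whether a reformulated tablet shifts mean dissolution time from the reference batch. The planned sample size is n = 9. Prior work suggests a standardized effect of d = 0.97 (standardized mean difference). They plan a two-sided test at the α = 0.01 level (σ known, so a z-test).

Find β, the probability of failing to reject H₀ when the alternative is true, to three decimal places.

Noncentrality parameter: λ = d·√n = 0.97 × √9 = 2.9100
Critical value for a two-sided test at α = 0.01: z_{α/2} = 2.576.
Power = Φ(λ − 2.576) + Φ(−λ − 2.576) = Φ(0.334) + Φ(-5.486) = 0.6309 + 0.0000 = 0.6309.
Type II error: β = 1 − power = 1 − 0.6309 = 0.3691.

β ≈ 0.369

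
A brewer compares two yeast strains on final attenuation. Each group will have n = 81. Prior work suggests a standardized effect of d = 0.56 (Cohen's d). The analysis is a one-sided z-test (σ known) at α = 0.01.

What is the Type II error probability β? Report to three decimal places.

Noncentrality parameter: δ = d·√(n/2) = 0.56 × √(81/2) = 3.5638
One-sided α = 0.01 → critical value z_{0.01} = 2.326.
Power = Φ(δ − 2.326) = Φ(1.237) = 0.8920.
Type II error: β = 1 − power = 1 − 0.8920 = 0.1080.

β ≈ 0.108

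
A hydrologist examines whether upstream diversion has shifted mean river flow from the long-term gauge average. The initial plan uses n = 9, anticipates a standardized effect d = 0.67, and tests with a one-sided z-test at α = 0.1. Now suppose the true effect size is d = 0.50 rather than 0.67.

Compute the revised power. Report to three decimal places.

Power ≈ 0.586

With d = 0.50: δ = d·√n = 0.50 × √9 = 1.5000. Critical value z_{0.1} = 1.282.
Revised power = Φ(δ − 1.282) = Φ(0.218) = 0.5865.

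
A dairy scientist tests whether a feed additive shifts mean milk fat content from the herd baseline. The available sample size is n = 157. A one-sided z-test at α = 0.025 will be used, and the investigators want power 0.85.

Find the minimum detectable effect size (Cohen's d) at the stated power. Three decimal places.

d ≈ 0.239

Required noncentrality: δ = z_{0.025} + z_{0.15} = 1.960 + 1.036 = 2.996.
δ = d·√n ⇒ d = δ/√n = 2.996/√157 = 0.2391.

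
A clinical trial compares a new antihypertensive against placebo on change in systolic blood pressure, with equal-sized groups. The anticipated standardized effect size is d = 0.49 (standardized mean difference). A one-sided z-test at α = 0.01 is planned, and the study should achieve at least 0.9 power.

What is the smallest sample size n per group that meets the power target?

For power 0.9 need Φ(δ − z_{0.01}) = 0.9, so δ = z_{0.01} + z_{0.10} = 2.326 + 1.282 = 3.608.
δ = d·√(n/2) ⇒ n = 2(δ/d)² = 2 × (3.608 / 0.49)² = 108.43.
Rounding up, n = 109 per group.

n = 109 per group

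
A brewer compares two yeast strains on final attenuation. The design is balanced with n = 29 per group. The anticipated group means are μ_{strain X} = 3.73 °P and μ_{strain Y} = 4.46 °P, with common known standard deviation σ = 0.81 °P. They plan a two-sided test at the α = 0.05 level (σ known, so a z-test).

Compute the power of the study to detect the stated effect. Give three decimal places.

Power ≈ 0.929

Standardized effect: d = |μ_{strain X} − μ_{strain Y}| / σ = |3.73 − 4.46| / 0.81 = 0.9012
Noncentrality parameter: δ = d·√(n/2) = 0.9012 × √(29/2) = 3.4318
Two-sided α = 0.05 → critical value z_{0.025} = 1.960.
Power = Φ(δ − 1.960) + Φ(−δ − 1.960) = Φ(1.472) + Φ(-5.392) = 0.9295 + 0.0000 = 0.9295.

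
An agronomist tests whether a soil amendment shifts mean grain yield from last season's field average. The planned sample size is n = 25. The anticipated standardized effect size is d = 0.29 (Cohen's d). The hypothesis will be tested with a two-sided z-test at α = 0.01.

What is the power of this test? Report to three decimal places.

Noncentrality parameter: δ = d·√n = 0.29 × √25 = 1.4500
Critical value for a two-sided test at α = 0.01: z_{α/2} = 2.576.
Power = Φ(δ − 2.576) + Φ(−δ − 2.576) = Φ(-1.126) + Φ(-4.026) = 0.1301 + 0.0000 = 0.1301.

Power ≈ 0.130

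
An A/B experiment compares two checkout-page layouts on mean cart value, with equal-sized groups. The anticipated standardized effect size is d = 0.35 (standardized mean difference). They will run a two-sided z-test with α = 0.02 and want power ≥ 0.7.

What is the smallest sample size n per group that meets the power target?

Set Φ(δ − 2.326) = 0.7; then δ − 2.326 = Φ⁻¹(0.7) = 0.524, giving δ = 2.851.
(Ignoring the negligible lower-tail rejection probability gives the usual closed-form inversion.)
δ = d·√(n/2) ⇒ n = 2(δ/d)² = 2 × (2.851 / 0.35)² = 132.68.
Rounding up, n = 133 per group.

n = 133 per group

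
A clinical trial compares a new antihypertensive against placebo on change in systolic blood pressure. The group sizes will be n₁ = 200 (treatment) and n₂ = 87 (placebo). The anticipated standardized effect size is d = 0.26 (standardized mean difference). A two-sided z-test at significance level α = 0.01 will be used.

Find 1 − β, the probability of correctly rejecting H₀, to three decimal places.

Noncentrality parameter: δ = d / √(1/n₁ + 1/n₂) = 0.26 / √(1/200 + 1/87) = 2.0244
Two-sided α = 0.01 → critical value z_{0.005} = 2.576.
Power = Φ(δ − 2.576) + Φ(−δ − 2.576) = Φ(-0.551) + Φ(-4.600) = 0.2907 + 0.0000 = 0.2907.

Power ≈ 0.291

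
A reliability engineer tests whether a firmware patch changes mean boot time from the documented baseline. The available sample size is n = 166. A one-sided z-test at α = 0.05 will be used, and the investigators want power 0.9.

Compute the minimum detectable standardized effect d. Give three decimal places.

d ≈ 0.227

Required noncentrality: δ = z_{0.05} + z_{0.10} = 1.645 + 1.282 = 2.926.
δ = d·√n ⇒ d = δ/√n = 2.926/√166 = 0.2271.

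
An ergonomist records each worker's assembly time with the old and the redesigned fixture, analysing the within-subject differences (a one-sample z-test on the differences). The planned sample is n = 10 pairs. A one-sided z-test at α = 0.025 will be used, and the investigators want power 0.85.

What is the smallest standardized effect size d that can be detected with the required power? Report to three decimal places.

d ≈ 0.948

Required noncentrality: δ = z_{0.025} + z_{0.15} = 1.960 + 1.036 = 2.996.
δ = d·√n ⇒ d = δ/√n = 2.996/√10 = 0.9475.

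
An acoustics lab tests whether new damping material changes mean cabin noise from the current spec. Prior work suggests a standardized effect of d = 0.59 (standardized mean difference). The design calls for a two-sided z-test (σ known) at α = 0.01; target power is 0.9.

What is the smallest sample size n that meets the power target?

Set Φ(δ − 2.576) = 0.9; then δ − 2.576 = Φ⁻¹(0.9) = 1.282, giving δ = 3.857.
(The Φ(−δ − z_{α/2}) term is vanishingly small for δ > 0 and is dropped in the standard sample-size formula.)
δ = d·√n ⇒ n = (δ/d)² = (3.857 / 0.59)² = 42.74.
Round up to the next whole unit.

n = 43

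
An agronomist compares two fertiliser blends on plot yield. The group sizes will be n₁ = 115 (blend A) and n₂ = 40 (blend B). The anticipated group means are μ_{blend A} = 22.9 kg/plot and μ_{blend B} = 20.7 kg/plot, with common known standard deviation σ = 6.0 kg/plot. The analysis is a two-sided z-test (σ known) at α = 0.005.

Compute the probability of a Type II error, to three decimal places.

Standardized effect: d = |μ_{blend A} − μ_{blend B}| / σ = |22.9 − 20.7| / 6.0 = 0.3667
Noncentrality parameter: δ = d / √(1/n₁ + 1/n₂) = 0.3667 / √(1/115 + 1/40) = 1.9975
Critical value for a two-sided test at α = 0.005: z_{α/2} = 2.807.
Power = Φ(δ − 2.807) + Φ(−δ − 2.807) = Φ(-0.810) + Φ(-4.805) = 0.2091 + 0.0000 = 0.2091.
Type II error: β = 1 − power = 1 − 0.2091 = 0.7909.

β ≈ 0.791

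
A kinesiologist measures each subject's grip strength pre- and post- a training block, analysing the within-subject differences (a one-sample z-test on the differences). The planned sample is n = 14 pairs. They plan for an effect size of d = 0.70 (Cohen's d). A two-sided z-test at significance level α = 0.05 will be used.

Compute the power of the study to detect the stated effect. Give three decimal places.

Power ≈ 0.745

Noncentrality parameter: δ = d·√n = 0.70 × √14 = 2.6192
Critical value for a two-sided test at α = 0.05: z_{α/2} = 1.960.
Power = Φ(δ − 1.960) + Φ(−δ − 1.960) = Φ(0.659) + Φ(-4.579) = 0.7451 + 0.0000 = 0.7451.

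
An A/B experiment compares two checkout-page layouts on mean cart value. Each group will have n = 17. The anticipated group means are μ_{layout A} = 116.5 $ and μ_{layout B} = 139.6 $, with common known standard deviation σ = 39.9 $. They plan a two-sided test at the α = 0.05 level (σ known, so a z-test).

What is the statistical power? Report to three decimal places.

Standardized effect: d = |μ_{layout A} − μ_{layout B}| / σ = |116.5 − 139.6| / 39.9 = 0.5789
Noncentrality parameter: λ = d·√(n/2) = 0.5789 × √(17/2) = 1.6879
Two-sided α = 0.05 → critical value z_{0.025} = 1.960.
Power = Φ(λ − 1.960) + Φ(−λ − 1.960) = Φ(-0.272) + Φ(-3.648) = 0.3928 + 0.0001 = 0.3929.

Power ≈ 0.393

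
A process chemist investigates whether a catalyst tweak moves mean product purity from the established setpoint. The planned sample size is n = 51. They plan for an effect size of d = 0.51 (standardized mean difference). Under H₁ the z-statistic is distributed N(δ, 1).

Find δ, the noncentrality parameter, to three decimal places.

δ ≈ 3.642

δ = d·√n = 0.51 × √51 = 3.6421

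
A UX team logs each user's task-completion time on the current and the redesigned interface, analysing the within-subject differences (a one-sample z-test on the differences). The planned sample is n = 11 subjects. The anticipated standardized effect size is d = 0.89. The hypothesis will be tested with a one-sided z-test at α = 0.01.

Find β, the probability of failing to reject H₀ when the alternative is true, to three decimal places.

Noncentrality parameter: λ = d·√n = 0.89 × √11 = 2.9518
One-sided α = 0.01 → critical value z_{0.01} = 2.326.
Power = P(Z > 2.326 − λ) = Φ(0.625) = 0.7342.
Type II error: β = 1 − power = 1 − 0.7342 = 0.2658.

β ≈ 0.266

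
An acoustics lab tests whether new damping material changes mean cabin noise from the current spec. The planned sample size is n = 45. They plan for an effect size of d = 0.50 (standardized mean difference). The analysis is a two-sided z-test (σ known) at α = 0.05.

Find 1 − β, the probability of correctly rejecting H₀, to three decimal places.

Power ≈ 0.918

Noncentrality parameter: δ = d·√n = 0.50 × √45 = 3.3541
Two-sided α = 0.05 → critical value z_{0.025} = 1.960.
Power = Φ(δ − 1.960) + Φ(−δ − 1.960) = Φ(1.394) + Φ(-5.314) = 0.9184 + 0.0000 = 0.9184.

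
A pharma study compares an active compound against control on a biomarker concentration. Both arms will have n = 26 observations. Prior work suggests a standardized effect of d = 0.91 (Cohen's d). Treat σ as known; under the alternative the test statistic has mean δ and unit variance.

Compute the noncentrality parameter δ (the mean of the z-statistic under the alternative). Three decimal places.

δ = d·√(n/2) = 0.91 × √(26/2) = 3.2811

δ ≈ 3.281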